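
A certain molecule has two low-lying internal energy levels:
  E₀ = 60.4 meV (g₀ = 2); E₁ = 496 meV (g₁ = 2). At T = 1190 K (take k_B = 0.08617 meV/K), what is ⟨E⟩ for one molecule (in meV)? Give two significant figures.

k_BT = 0.08617 × 1190 K = 102.5 meV.
Eᵢ/kT = 0.5893, 4.839.
Z = Σ gᵢe^(−Eᵢ/kT) = 2·e^(−0.5893) + 2·e^(−4.839) = 1.109 + 0.01583 = 1.125.
⟨E⟩ = Σ Eᵢ gᵢe^(−Eᵢ/kT) / Z = (60.4·1.109 + 496·0.01583) / 1.125 = 67 meV.

67 meV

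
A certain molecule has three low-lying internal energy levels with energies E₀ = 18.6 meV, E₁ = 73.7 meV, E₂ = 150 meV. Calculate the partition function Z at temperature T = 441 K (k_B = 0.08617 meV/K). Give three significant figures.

k_BT = 0.08617 × 441 K = 38.001 meV.
Eᵢ/kT = 0.48946, 1.9394, 3.9473.
Z = Σ e^(−Eᵢ/kT) = e^(−0.48946) + e^(−1.9394) + e^(−3.9473) = 0.61296 + 0.14379 + 0.019307 = 0.77606.

Z = 0.776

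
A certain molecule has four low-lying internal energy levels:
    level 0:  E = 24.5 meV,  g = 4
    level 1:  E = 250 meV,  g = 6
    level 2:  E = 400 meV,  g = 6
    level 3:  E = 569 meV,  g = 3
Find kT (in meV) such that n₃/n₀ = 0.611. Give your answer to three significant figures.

2660 meV

n₃/n₀ = (g₃/g₀) exp[−(E₃−E₀)/kT] = 0.611.
⇒ (E₃−E₀)/kT = ln((3/4)/0.611) = ln(1.2275) = 0.20498.
kT = 544.5 meV / 0.20498 = 2660 meV.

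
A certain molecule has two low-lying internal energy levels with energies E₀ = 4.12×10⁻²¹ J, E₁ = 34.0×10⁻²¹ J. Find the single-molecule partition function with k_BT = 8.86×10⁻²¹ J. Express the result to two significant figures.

Z = 0.65

Eᵢ/kT = 0.4650, 3.837.
Z = Σ e^(−Eᵢ/kT) = e^(−0.4650) + e^(−3.837) = 0.6281 + 0.02156 = 0.6497.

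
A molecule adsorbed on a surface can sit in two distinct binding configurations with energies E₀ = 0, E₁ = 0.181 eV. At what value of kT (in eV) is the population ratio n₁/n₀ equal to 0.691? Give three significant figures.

n₁/n₀ = exp[−(E₁−E₀)/kT] = 0.691.
⇒ (E₁−E₀)/kT = ln(1/0.691) = ln(1.4472) = 0.36963.
kT = 0.181 eV / 0.36963 = 0.490 eV.

0.490 eV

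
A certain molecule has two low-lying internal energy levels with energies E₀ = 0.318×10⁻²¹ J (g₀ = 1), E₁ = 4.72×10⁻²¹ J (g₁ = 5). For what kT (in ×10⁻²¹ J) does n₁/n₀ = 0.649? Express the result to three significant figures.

2.16 ×10⁻²¹ J

n₁/n₀ = (g₁/g₀) exp[−(E₁−E₀)/kT] = 0.649.
⇒ (E₁−E₀)/kT = ln((5/1)/0.649) = ln(7.7042) = 2.0418.
kT = 4.402 ×10⁻²¹ J / 2.0418 = 2.16 ×10⁻²¹ J.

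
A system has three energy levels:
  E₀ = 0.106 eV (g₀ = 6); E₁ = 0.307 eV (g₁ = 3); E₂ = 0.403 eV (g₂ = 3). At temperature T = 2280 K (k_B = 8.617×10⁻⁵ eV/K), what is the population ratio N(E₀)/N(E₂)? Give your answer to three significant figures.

9.07

k_BT = 8.617×10⁻⁵ × 2280 K = 0.19647 eV.
n₀/n₂ = (g₀/g₂) exp[−(E₀−E₂)/kT] = (6/3) × exp(−(-0.297 eV)/(0.19647 eV)) = (6/3) × exp(1.5117) = 9.07.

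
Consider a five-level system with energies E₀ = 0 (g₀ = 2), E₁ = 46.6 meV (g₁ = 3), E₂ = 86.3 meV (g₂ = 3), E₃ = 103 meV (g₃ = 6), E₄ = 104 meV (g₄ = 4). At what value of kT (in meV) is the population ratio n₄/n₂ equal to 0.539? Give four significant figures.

19.54 meV

n₄/n₂ = (g₄/g₂) exp[−(E₄−E₂)/kT] = 0.539.
⇒ (E₄−E₂)/kT = ln((4/3)/0.539) = ln(2.47372) = 0.905723.
kT = 17.7 meV / 0.905723 = 19.54 meV.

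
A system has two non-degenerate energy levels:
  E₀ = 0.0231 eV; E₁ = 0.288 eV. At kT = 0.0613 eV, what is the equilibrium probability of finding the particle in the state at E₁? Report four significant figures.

Eᵢ/kT = 0.376835, 4.69821.
Z = Σ e^(−Eᵢ/kT) = e^(−0.376835) + e^(−4.69821) = 0.686029 + 0.00911157 = 0.695141.
P₁ = e^(−E₁/kT) / Z = 0.00911157/0.695141 = 0.01311.

0.01311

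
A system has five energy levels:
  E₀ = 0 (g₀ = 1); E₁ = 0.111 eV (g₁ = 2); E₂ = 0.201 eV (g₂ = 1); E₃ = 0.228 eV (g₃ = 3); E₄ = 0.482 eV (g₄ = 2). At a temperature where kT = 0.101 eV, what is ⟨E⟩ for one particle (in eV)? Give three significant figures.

Eᵢ/kT = 0, 1.0990, 1.9901, 2.2574, 4.7723.
Z = Σ gᵢe^(−Eᵢ/kT) = 1·e^(−0) + 2·e^(−1.0990) + 1·e^(−1.9901) + 3·e^(−2.2574) + 2·e^(−4.7723) = 1.0000 + 0.66641 + 0.13668 + 0.31387 + 0.016922 = 2.1339.
⟨E⟩ = Σ Eᵢ gᵢe^(−Eᵢ/kT) / Z = (0·1.0000 + 0.111·0.66641 + 0.201·0.13668 + 0.228·0.31387 + 0.482·0.016922) / 2.1339 = 0.0849 eV.

0.0849 eV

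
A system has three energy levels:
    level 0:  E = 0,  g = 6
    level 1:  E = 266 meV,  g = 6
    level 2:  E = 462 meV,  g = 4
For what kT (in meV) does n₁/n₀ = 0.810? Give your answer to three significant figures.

1260 meV

n₁/n₀ = (g₁/g₀) exp[−(E₁−E₀)/kT] = 0.810.
⇒ (E₁−E₀)/kT = ln((6/6)/0.810) = ln(1.2346) = 0.21075.
kT = 266 meV / 0.21075 = 1260 meV.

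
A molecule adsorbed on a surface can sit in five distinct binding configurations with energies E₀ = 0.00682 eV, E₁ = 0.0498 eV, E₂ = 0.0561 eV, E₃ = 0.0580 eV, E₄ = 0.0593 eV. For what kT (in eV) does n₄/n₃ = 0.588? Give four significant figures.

n₄/n₃ = exp[−(E₄−E₃)/kT] = 0.588.
⇒ (E₄−E₃)/kT = ln(1/0.588) = ln(1.70068) = 0.531028.
kT = 0.0013 eV / 0.531028 = 0.002448 eV.

0.002448 eV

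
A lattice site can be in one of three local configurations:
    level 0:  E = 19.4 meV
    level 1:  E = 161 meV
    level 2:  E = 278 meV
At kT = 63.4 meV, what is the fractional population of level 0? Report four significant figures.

0.8896

Eᵢ/kT = 0.305994, 2.53943, 4.38486.
Z = Σ e^(−Eᵢ/kT) = e^(−0.305994) + e^(−2.53943) + e^(−4.38486) = 0.736391 + 0.0789114 + 0.0124646 = 0.827767.
P₀ = e^(−E₀/kT) / Z = 0.736391/0.827767 = 0.8896.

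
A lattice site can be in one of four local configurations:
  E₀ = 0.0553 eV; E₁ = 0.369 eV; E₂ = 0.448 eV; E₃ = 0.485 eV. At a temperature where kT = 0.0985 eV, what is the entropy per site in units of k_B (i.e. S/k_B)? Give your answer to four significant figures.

Eᵢ/kT = 0.561421, 3.74619, 4.54822, 4.92386.
Z = Σ e^(−Eᵢ/kT) = e^(−0.561421) + e^(−3.74619) + e^(−4.54822) + e^(−4.92386) = 0.570398 + 0.0236075 + 0.0105860 + 0.00727101 = 0.611863.
⟨E⟩ = Σ EᵢPᵢ = 0.0793039 eV.
S/k_B = ln Z + ⟨E⟩/kT = ln(0.611863) + 0.0793039/0.0985 = -0.491247 + 0.805116 = 0.3139.

0.3139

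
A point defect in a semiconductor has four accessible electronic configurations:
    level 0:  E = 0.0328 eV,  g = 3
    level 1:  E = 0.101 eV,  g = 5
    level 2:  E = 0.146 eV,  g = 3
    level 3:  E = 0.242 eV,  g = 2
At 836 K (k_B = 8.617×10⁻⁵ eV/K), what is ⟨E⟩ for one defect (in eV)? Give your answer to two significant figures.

k_BT = 8.617×10⁻⁵ × 836 K = 0.07204 eV.
Eᵢ/kT = 0.4553, 1.402, 2.027, 3.359.
Z = Σ gᵢe^(−Eᵢ/kT) = 3·e^(−0.4553) + 5·e^(−1.402) + 3·e^(−2.027) + 2·e^(−3.359) = 1.903 + 1.231 + 0.3952 + 0.06954 = 3.599.
⟨E⟩ = Σ Eᵢ gᵢe^(−Eᵢ/kT) / Z = (0.0328·1.903 + 0.101·1.231 + 0.146·0.3952 + 0.242·0.06954) / 3.599 = 0.073 eV.

0.073 eV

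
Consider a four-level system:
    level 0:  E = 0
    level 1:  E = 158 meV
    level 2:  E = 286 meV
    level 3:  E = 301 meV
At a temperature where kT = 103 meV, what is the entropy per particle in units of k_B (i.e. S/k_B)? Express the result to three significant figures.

0.783

Eᵢ/kT = 0, 1.5340, 2.7767, 2.9223.
Z = Σ e^(−Eᵢ/kT) = e^(−0) + e^(−1.5340) + e^(−2.7767) + e^(−2.9223) = 1.0000 + 0.21567 + 0.062244 + 0.053810 = 1.3317.
⟨E⟩ = Σ EᵢPᵢ = 51.118 meV.
S/k_B = ln Z + ⟨E⟩/kT = ln(1.3317) + 51.118/103 = 0.28646 + 0.49629 = 0.783.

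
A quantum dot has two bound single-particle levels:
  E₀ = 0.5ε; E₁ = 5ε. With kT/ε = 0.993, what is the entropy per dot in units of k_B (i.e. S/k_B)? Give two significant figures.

0.059

Eᵢ/kT = 0.5035, 5.035.
Z = Σ e^(−Eᵢ/kT) = e^(−0.5035) + e^(−5.035) = 0.6044 + 0.006506 = 0.6109.
⟨E⟩ = Σ EᵢPᵢ = 0.5479 ε.
S/k_B = ln Z + ⟨E⟩/kT = ln(0.6109) + 0.5479/0.993 = -0.4928 + 0.5518 = 0.059.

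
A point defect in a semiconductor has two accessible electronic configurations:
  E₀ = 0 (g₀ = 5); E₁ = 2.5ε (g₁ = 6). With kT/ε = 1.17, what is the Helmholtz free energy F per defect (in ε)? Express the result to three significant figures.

-2.04 ε

Eᵢ/kT = 0, 2.1368.
Z = Σ gᵢe^(−Eᵢ/kT) = 5·e^(−0) + 6·e^(−2.1368) = 5.0000 + 0.70819 = 5.7082.
F = −kT ln Z = −1.17 × ln(5.7082) = −1.17 × 1.7419 = -2.04 ε.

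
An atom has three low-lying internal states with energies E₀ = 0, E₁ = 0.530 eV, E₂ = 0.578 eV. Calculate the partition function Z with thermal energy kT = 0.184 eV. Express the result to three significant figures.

Eᵢ/kT = 0, 2.8804, 3.1413.
Z = Σ e^(−Eᵢ/kT) = e^(−0) + e^(−2.8804) + e^(−3.1413) = 1.0000 + 0.056112 + 0.043227 = 1.0993.

Z = 1.10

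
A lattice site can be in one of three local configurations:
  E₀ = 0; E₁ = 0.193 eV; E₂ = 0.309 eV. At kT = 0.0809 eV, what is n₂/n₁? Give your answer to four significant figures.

0.2384

n₂/n₁ = exp[−(E₂−E₁)/kT] = exp(−(0.116 eV)/(0.0809 eV)) = exp(-1.43387) = 0.2384.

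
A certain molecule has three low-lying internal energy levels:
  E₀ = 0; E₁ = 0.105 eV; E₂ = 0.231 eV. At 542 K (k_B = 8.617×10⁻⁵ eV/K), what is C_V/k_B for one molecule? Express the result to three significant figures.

0.576

k_BT = 8.617×10⁻⁵ × 542 K = 0.046704 eV.
Eᵢ/kT = 0, 2.2482, 4.9460.
Z = Σ e^(−Eᵢ/kT) = e^(−0) + e^(−2.2482) + e^(−4.9460) = 1.0000 + 0.10559 + 0.0071118 = 1.1127.
⟨E⟩ = 0.011440 eV, ⟨E²⟩ = 0.0013873 eV².
C_V/k_B = (⟨E²⟩ − ⟨E⟩²)/(kT)² = (0.0013873 − 0.00013087)/0.0021813 = 0.576.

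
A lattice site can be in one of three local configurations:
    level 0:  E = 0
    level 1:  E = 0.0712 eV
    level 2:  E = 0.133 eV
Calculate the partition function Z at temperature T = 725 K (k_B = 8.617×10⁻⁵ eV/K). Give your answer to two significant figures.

Z = 1.4

k_BT = 8.617×10⁻⁵ × 725 K = 0.06247 eV.
Eᵢ/kT = 0, 1.140, 2.129.
Z = Σ e^(−Eᵢ/kT) = e^(−0) + e^(−1.140) + e^(−2.129) = 1.000 + 0.3198 + 0.1190 = 1.439.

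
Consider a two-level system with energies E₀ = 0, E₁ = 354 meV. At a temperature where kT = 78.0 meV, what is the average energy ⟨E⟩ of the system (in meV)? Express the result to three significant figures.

Eᵢ/kT = 0, 4.5385.
Z = Σ e^(−Eᵢ/kT) = e^(−0) + e^(−4.5385) = 1.0000 + 0.010689 = 1.0107.
⟨E⟩ = Σ Eᵢ e^(−Eᵢ/kT) / Z = (0·1.0000 + 354·0.010689) / 1.0107 = 3.74 meV.

3.74 meV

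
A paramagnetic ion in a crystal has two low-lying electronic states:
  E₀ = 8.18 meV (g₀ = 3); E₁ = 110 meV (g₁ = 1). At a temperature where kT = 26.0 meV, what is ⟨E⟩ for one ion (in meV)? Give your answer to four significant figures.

8.852 meV

Eᵢ/kT = 0.314615, 4.23077.
Z = Σ gᵢe^(−Eᵢ/kT) = 3·e^(−0.314615) + 1·e^(−4.23077) = 2.19021 + 0.0145412 = 2.20475.
⟨E⟩ = Σ Eᵢ gᵢe^(−Eᵢ/kT) / Z = (8.18·2.19021 + 110·0.0145412) / 2.20475 = 8.852 meV.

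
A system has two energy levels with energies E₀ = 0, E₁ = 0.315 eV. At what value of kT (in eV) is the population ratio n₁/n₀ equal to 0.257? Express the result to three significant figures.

n₁/n₀ = exp[−(E₁−E₀)/kT] = 0.257.
⇒ (E₁−E₀)/kT = ln(1/0.257) = ln(3.8911) = 1.3587.
kT = 0.315 eV / 1.3587 = 0.232 eV.

0.232 eV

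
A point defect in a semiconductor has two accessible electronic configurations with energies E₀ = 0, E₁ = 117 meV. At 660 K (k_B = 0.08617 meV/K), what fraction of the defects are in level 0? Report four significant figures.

k_BT = 0.08617 × 660 K = 56.8722 meV.
Eᵢ/kT = 0, 2.05724.
Z = Σ e^(−Eᵢ/kT) = e^(−0) + e^(−2.05724) = 1.00000 + 0.127806 = 1.12781.
P₀ = e^(−E₀/kT) / Z = 1.00000/1.12781 = 0.8867.

0.8867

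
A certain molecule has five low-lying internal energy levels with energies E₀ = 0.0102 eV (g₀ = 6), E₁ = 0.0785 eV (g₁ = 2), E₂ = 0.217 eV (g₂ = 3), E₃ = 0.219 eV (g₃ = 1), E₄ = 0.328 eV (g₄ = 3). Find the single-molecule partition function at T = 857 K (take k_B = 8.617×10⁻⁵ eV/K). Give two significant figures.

Z = 6.2

k_BT = 8.617×10⁻⁵ × 857 K = 0.07385 eV.
Eᵢ/kT = 0.1381, 1.063, 2.938, 2.965, 4.441.
Z = Σ gᵢe^(−Eᵢ/kT) = 6·e^(−0.1381) + 2·e^(−1.063) + 3·e^(−2.938) + 1·e^(−2.965) + 3·e^(−4.441) = 5.226 + 0.6908 + 0.1589 + 0.05156 + 0.03535 = 6.163.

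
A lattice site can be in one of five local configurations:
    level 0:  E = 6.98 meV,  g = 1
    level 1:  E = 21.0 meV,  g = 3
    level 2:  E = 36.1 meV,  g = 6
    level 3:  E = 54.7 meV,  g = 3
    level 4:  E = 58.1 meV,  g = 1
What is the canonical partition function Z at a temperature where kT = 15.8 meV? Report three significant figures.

Z = 2.17

Eᵢ/kT = 0.44177, 1.3291, 2.2848, 3.4620, 3.6772.
Z = Σ gᵢe^(−Eᵢ/kT) = 1·e^(−0.44177) + 3·e^(−1.3291) + 6·e^(−2.2848) + 3·e^(−3.4620) + 1·e^(−3.6772) = 0.64290 + 0.79415 + 0.61077 + 0.094101 + 0.025294 = 2.1672.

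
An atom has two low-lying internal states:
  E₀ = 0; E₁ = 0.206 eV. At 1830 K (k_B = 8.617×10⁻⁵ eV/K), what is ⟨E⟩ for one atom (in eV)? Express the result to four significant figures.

0.04390 eV

k_BT = 8.617×10⁻⁵ × 1830 K = 0.157691 eV.
Eᵢ/kT = 0, 1.30635.
Z = Σ e^(−Eᵢ/kT) = e^(−0) + e^(−1.30635) = 1.00000 + 0.270807 = 1.27081.
⟨E⟩ = Σ Eᵢ e^(−Eᵢ/kT) / Z = (0·1.00000 + 0.206·0.270807) / 1.27081 = 0.04390 eV.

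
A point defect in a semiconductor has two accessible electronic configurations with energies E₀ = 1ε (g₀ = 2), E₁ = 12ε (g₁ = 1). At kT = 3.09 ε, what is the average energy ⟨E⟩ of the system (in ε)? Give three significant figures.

Eᵢ/kT = 0.32362, 3.8835.
Z = Σ gᵢe^(−Eᵢ/kT) = 2·e^(−0.32362) + 1·e^(−3.8835) = 1.4471 + 0.020579 = 1.4677.
⟨E⟩ = Σ Eᵢ gᵢe^(−Eᵢ/kT) / Z = (1·1.4471 + 12·0.020579) / 1.4677 = 1.15 ε.

1.15 ε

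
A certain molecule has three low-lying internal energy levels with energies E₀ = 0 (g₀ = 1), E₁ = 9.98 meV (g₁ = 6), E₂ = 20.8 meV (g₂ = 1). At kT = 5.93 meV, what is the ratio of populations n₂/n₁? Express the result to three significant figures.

0.0269

n₂/n₁ = (g₂/g₁) exp[−(E₂−E₁)/kT] = (1/6) × exp(−(10.82 meV)/(5.93 meV)) = (1/6) × exp(-1.8246) = 0.0269.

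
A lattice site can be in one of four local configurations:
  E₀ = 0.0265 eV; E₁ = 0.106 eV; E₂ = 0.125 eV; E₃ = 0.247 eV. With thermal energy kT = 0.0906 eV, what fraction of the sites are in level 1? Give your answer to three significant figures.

Eᵢ/kT = 0.29249, 1.1700, 1.3797, 2.7263.
Z = Σ e^(−Eᵢ/kT) = e^(−0.29249) + e^(−1.1700) + e^(−1.3797) + e^(−2.7263) = 0.74640 + 0.31037 + 0.25165 + 0.065461 = 1.3739.
P₁ = e^(−E₁/kT) / Z = 0.31037/1.3739 = 0.226.

0.226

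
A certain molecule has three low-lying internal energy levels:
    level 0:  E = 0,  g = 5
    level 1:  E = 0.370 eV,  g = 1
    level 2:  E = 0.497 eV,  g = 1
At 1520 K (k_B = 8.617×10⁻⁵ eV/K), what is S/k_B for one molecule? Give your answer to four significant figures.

1.675

k_BT = 8.617×10⁻⁵ × 1520 K = 0.130978 eV.
Eᵢ/kT = 0, 2.82490, 3.79453.
Z = Σ gᵢe^(−Eᵢ/kT) = 5·e^(−0) + 1·e^(−2.82490) + 1·e^(−3.79453) = 5.00000 + 0.0593146 + 0.0224935 = 5.08181.
⟨E⟩ = Σ EᵢPᵢ = 0.00651848 eV.
S/k_B = ln Z + ⟨E⟩/kT = ln(5.08181) + 0.00651848/0.130978 = 1.62567 + 0.0497677 = 1.675.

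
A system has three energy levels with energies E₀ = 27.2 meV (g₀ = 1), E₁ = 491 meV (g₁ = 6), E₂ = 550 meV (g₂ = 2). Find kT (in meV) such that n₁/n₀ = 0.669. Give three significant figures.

211 meV

n₁/n₀ = (g₁/g₀) exp[−(E₁−E₀)/kT] = 0.669.
⇒ (E₁−E₀)/kT = ln((6/1)/0.669) = ln(8.9686) = 2.1937.
kT = 463.8 meV / 2.1937 = 211 meV.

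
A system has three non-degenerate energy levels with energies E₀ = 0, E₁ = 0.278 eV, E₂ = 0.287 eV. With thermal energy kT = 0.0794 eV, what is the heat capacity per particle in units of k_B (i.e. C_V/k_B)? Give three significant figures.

0.646

Eᵢ/kT = 0, 3.5013, 3.6146.
Z = Σ e^(−Eᵢ/kT) = e^(−0) + e^(−3.5013) + e^(−3.6146) = 1.0000 + 0.030158 + 0.026928 = 1.0571.
⟨E⟩ = 0.015242 eV, ⟨E²⟩ = 0.0043031 eV².
C_V/k_B = (⟨E²⟩ − ⟨E⟩²)/(kT)² = (0.0043031 − 0.00023232)/0.0063044 = 0.646.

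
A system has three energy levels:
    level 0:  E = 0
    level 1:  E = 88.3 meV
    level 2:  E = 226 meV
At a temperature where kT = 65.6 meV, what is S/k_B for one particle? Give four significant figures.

Eᵢ/kT = 0, 1.34604, 3.44512.
Z = Σ e^(−Eᵢ/kT) = e^(−0) + e^(−1.34604) + e^(−3.44512) = 1.00000 + 0.260269 + 0.0319009 = 1.29217.
⟨E⟩ = Σ EᵢPᵢ = 23.3648 meV.
S/k_B = ln Z + ⟨E⟩/kT = ln(1.29217) + 23.3648/65.6 = 0.256323 + 0.356171 = 0.6125.

0.6125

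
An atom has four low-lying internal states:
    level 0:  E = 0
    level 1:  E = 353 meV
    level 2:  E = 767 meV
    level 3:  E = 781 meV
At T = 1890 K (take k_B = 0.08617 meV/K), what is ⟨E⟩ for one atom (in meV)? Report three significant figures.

k_BT = 0.08617 × 1890 K = 162.86 meV.
Eᵢ/kT = 0, 2.1675, 4.7096, 4.7955.
Z = Σ e^(−Eᵢ/kT) = e^(−0) + e^(−2.1675) + e^(−4.7096) + e^(−4.7955) = 1.0000 + 0.11446 + 0.0090084 + 0.0082669 = 1.1317.
⟨E⟩ = Σ Eᵢ e^(−Eᵢ/kT) / Z = (0·1.0000 + 353·0.11446 + 767·0.0090084 + 781·0.0082669) / 1.1317 = 47.5 meV.

47.5 meV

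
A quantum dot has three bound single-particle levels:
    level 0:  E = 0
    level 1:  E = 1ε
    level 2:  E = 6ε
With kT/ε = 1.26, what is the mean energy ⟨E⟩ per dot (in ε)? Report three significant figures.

0.345 ε

Eᵢ/kT = 0, 0.79365, 4.7619.
Z = Σ e^(−Eᵢ/kT) = e^(−0) + e^(−0.79365) + e^(−4.7619) = 1.0000 + 0.45219 + 0.0085494 = 1.4607.
⟨E⟩ = Σ Eᵢ e^(−Eᵢ/kT) / Z = (0·1.0000 + 1·0.45219 + 6·0.0085494) / 1.4607 = 0.345 ε.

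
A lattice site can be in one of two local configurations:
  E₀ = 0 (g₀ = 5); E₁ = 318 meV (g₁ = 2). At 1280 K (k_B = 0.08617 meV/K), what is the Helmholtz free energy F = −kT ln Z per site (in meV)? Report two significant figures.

-180 meV

k_BT = 0.08617 × 1280 K = 110.3 meV.
Eᵢ/kT = 0, 2.883.
Z = Σ gᵢe^(−Eᵢ/kT) = 5·e^(−0) + 2·e^(−2.883) = 5.000 + 0.1119 = 5.112.
F = −kT ln Z = −110.3 × ln(5.112) = −110.3 × 1.632 = -180 meV.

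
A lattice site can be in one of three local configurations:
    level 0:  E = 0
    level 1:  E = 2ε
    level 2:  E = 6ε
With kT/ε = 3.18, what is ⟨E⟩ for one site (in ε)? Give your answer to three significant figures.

Eᵢ/kT = 0, 0.62893, 1.8868.
Z = Σ e^(−Eᵢ/kT) = e^(−0) + e^(−0.62893) + e^(−1.8868) = 1.0000 + 0.53316 + 0.15156 = 1.6847.
⟨E⟩ = Σ Eᵢ e^(−Eᵢ/kT) / Z = (0·1.0000 + 2·0.53316 + 6·0.15156) / 1.6847 = 1.17 ε.

1.17 ε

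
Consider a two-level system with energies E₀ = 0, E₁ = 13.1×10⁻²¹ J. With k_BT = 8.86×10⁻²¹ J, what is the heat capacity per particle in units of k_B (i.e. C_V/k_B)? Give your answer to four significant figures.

0.3305

Eᵢ/kT = 0, 1.47856.
Z = Σ e^(−Eᵢ/kT) = e^(−0) + e^(−1.47856) = 1.00000 + 0.227966 = 1.22797.
⟨E⟩ = 2.43194, ⟨E²⟩ = 31.8585.
C_V/k_B = (⟨E²⟩ − ⟨E⟩²)/(kT)² = (31.8585 − 5.91433)/78.4996 = 0.3305.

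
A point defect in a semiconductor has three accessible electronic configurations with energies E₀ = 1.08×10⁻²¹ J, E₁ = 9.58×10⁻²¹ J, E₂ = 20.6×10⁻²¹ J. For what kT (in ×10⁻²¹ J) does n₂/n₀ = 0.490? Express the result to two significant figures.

n₂/n₀ = exp[−(E₂−E₀)/kT] = 0.490.
⇒ (E₂−E₀)/kT = ln(1/0.490) = ln(2.041) = 0.7134.
kT = 19.52 ×10⁻²¹ J / 0.7134 = 27 ×10⁻²¹ J.

27 ×10⁻²¹ J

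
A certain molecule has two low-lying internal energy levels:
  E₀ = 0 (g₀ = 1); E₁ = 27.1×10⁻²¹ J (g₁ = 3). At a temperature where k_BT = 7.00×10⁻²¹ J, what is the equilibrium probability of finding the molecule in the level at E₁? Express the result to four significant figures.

Eᵢ/kT = 0, 3.87143.
Z = Σ gᵢe^(−Eᵢ/kT) = 1·e^(−0) + 3·e^(−3.87143) = 1.00000 + 0.0624857 = 1.06249.
P₁ = g₁ e^(−E₁/kT) / Z = 0.0624857/1.06249 = 0.05881.

0.05881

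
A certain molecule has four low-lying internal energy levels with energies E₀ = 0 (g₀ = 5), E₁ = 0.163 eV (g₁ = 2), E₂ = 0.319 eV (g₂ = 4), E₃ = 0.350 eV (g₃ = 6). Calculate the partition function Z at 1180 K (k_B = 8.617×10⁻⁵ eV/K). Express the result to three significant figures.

Z = 5.77

k_BT = 8.617×10⁻⁵ × 1180 K = 0.10168 eV.
Eᵢ/kT = 0, 1.6031, 3.1373, 3.4422.
Z = Σ gᵢe^(−Eᵢ/kT) = 5·e^(−0) + 2·e^(−1.6031) + 4·e^(−3.1373) + 6·e^(−3.4422) = 5.0000 + 0.40254 + 0.17360 + 0.19197 = 5.7681.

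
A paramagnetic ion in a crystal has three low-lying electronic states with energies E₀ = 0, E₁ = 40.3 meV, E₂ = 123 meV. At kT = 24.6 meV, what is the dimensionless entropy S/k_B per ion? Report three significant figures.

Eᵢ/kT = 0, 1.6382, 5.0000.
Z = Σ e^(−Eᵢ/kT) = e^(−0) + e^(−1.6382) + e^(−5.0000) = 1.0000 + 0.19433 + 0.0067379 = 1.2011.
⟨E⟩ = Σ EᵢPᵢ = 7.2103 meV.
S/k_B = ln Z + ⟨E⟩/kT = ln(1.2011) + 7.2103/24.6 = 0.18324 + 0.29310 = 0.476.

0.476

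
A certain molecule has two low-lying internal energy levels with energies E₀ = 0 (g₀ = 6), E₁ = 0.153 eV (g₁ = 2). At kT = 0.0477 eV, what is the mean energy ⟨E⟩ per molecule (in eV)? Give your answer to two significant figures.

0.0020 eV

Eᵢ/kT = 0, 3.208.
Z = Σ gᵢe^(−Eᵢ/kT) = 6·e^(−0) + 2·e^(−3.208) = 6.000 + 0.08087 = 6.081.
⟨E⟩ = Σ Eᵢ gᵢe^(−Eᵢ/kT) / Z = (0·6.000 + 0.153·0.08087) / 6.081 = 0.0020 eV.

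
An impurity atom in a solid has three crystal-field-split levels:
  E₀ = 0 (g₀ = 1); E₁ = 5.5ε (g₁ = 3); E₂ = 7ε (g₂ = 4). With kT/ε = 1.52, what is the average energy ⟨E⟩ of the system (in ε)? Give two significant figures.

Eᵢ/kT = 0, 3.618, 4.605.
Z = Σ gᵢe^(−Eᵢ/kT) = 1·e^(−0) + 3·e^(−3.618) + 4·e^(−4.605) = 1.000 + 0.08051 + 0.04001 = 1.121.
⟨E⟩ = Σ Eᵢ gᵢe^(−Eᵢ/kT) / Z = (0·1.000 + 5.5·0.08051 + 7·0.04001) / 1.121 = 0.64 ε.

0.64 ε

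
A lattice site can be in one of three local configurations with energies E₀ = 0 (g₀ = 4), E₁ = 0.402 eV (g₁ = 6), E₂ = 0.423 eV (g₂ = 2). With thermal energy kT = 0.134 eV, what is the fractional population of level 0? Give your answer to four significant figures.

0.9124

Eᵢ/kT = 0, 3.00000, 3.15672.
Z = Σ gᵢe^(−Eᵢ/kT) = 4·e^(−0) + 6·e^(−3.00000) + 2·e^(−3.15672) = 4.00000 + 0.298722 + 0.0851303 = 4.38385.
P₀ = g₀ e^(−E₀/kT) / Z = 4.00000/4.38385 = 0.9124.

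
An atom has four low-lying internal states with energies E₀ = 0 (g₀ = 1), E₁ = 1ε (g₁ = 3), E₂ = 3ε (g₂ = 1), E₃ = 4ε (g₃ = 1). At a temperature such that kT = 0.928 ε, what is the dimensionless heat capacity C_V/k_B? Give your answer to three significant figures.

Eᵢ/kT = 0, 1.0776, 3.2328, 4.3103.
Z = Σ gᵢe^(−Eᵢ/kT) = 1·e^(−0) + 3·e^(−1.0776) + 1·e^(−3.2328) + 1·e^(−4.3103) = 1.0000 + 1.0212 + 0.039447 + 0.013430 = 2.0741.
⟨E⟩ = 0.57532 ε, ⟨E²⟩ = 0.76713 ε².
C_V/k_B = (⟨E²⟩ − ⟨E⟩²)/(kT)² = (0.76713 − 0.33099)/0.86118 = 0.506.

0.506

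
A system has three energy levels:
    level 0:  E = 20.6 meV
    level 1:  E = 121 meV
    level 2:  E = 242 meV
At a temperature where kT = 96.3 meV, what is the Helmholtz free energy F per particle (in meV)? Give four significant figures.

Eᵢ/kT = 0.213915, 1.25649, 2.51298.
Z = Σ e^(−Eᵢ/kT) = e^(−0.213915) + e^(−1.25649) + e^(−2.51298) = 0.807417 + 0.284651 + 0.0810264 = 1.17309.
F = −kT ln Z = −96.3 × ln(1.17309) = −96.3 × 0.159641 = -15.37 meV.

-15.37 meV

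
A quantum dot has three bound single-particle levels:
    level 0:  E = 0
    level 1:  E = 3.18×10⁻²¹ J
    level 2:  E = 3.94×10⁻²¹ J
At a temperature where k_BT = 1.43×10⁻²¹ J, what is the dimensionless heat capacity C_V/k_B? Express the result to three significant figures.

0.743

Eᵢ/kT = 0, 2.2238, 2.7552.
Z = Σ e^(−Eᵢ/kT) = e^(−0) + e^(−2.2238) + e^(−2.7552) = 1.0000 + 0.10820 + 0.063596 = 1.1718.
⟨E⟩ = 0.50746, ⟨E²⟩ = 1.7762.
C_V/k_B = (⟨E²⟩ − ⟨E⟩²)/(kT)² = (1.7762 − 0.25752)/2.0449 = 0.743.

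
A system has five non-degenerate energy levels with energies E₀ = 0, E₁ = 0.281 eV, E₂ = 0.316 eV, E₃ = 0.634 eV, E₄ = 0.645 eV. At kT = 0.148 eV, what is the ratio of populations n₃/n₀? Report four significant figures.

n₃/n₀ = exp[−(E₃−E₀)/kT] = exp(−(0.634 eV)/(0.148 eV)) = exp(-4.28378) = 0.01379.

0.01379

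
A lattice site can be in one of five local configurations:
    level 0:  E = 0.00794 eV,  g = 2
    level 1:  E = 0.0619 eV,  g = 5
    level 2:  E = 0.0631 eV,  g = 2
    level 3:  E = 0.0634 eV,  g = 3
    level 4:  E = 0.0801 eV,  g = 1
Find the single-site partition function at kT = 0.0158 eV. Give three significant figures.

Z = 1.41

Eᵢ/kT = 0.50253, 3.9177, 3.9937, 4.0127, 5.0696.
Z = Σ gᵢe^(−Eᵢ/kT) = 2·e^(−0.50253) + 5·e^(−3.9177) + 2·e^(−3.9937) + 3·e^(−4.0127) + 1·e^(−5.0696) = 1.2100 + 0.099434 + 0.036863 + 0.054254 + 0.0062849 = 1.4068.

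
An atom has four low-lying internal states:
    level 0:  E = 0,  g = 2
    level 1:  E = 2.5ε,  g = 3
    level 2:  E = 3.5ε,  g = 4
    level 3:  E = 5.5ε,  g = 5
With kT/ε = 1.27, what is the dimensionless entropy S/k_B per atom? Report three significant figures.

1.67

Eᵢ/kT = 0, 1.9685, 2.7559, 4.3307.
Z = Σ gᵢe^(−Eᵢ/kT) = 2·e^(−0) + 3·e^(−1.9685) + 4·e^(−2.7559) + 5·e^(−4.3307) = 2.0000 + 0.41900 + 0.25421 + 0.065792 = 2.7390.
⟨E⟩ = Σ EᵢPᵢ = 0.83939 ε.
S/k_B = ln Z + ⟨E⟩/kT = ln(2.7390) + 0.83939/1.27 = 1.0076 + 0.66094 = 1.67.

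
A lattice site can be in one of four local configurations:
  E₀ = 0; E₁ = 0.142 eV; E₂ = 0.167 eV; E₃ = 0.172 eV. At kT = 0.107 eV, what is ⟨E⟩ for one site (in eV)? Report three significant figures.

0.0640 eV

Eᵢ/kT = 0, 1.3271, 1.5607, 1.6075.
Z = Σ e^(−Eᵢ/kT) = e^(−0) + e^(−1.3271) + e^(−1.5607) + e^(−1.6075) = 1.0000 + 0.26525 + 0.20999 + 0.20039 = 1.6756.
⟨E⟩ = Σ Eᵢ e^(−Eᵢ/kT) / Z = (0·1.0000 + 0.142·0.26525 + 0.167·0.20999 + 0.172·0.20039) / 1.6756 = 0.0640 eV.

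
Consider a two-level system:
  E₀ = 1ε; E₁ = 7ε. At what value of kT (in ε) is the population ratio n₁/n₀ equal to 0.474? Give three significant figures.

8.04 ε

n₁/n₀ = exp[−(E₁−E₀)/kT] = 0.474.
⇒ (E₁−E₀)/kT = ln(1/0.474) = ln(2.1097) = 0.74655.
kT = 6ε / 0.74655 = 8.04 ε.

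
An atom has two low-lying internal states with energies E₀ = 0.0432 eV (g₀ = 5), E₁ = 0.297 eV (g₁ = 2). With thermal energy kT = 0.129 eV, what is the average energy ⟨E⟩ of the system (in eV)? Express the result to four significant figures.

0.05664 eV

Eᵢ/kT = 0.334884, 2.30233.
Z = Σ gᵢe^(−Eᵢ/kT) = 5·e^(−0.334884) + 2·e^(−2.30233) = 3.57711 + 0.200051 = 3.77716.
⟨E⟩ = Σ Eᵢ gᵢe^(−Eᵢ/kT) / Z = (0.0432·3.57711 + 0.297·0.200051) / 3.77716 = 0.05664 eV.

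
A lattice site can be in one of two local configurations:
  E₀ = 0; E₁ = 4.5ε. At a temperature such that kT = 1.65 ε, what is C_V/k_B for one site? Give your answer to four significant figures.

Eᵢ/kT = 0, 2.72727.
Z = Σ e^(−Eᵢ/kT) = e^(−0) + e^(−2.72727) = 1.00000 + 0.0653976 = 1.06540.
⟨E⟩ = 0.276224 ε, ⟨E²⟩ = 1.24301 ε².
C_V/k_B = (⟨E²⟩ − ⟨E⟩²)/(kT)² = (1.24301 − 0.0762997)/2.72250 = 0.4285.

0.4285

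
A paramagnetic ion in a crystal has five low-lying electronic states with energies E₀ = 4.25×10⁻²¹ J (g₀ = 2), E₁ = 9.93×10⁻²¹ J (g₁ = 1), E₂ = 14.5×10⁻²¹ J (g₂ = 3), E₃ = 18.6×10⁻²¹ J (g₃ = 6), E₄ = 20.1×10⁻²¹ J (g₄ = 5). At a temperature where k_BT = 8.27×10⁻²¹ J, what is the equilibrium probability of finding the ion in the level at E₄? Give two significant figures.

Eᵢ/kT = 0.5139, 1.201, 1.753, 2.249, 2.430.
Z = Σ gᵢe^(−Eᵢ/kT) = 2·e^(−0.5139) + 1·e^(−1.201) + 3·e^(−1.753) + 6·e^(−2.249) + 5·e^(−2.430) = 1.196 + 0.3009 + 0.5198 + 0.6330 + 0.4402 = 3.090.
P₄ = g₄ e^(−E₄/kT) / Z = 0.4402/3.090 = 0.14.

0.14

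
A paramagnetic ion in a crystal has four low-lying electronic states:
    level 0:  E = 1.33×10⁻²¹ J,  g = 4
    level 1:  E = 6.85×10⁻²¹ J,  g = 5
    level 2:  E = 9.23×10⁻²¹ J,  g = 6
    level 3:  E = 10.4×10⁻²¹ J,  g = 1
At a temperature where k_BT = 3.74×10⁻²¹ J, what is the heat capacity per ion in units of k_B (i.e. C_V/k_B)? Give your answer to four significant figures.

0.7165

Eᵢ/kT = 0.355615, 1.83155, 2.46791, 2.78075.
Z = Σ gᵢe^(−Eᵢ/kT) = 4·e^(−0.355615) + 5·e^(−1.83155) + 6·e^(−2.46791) + 1·e^(−2.78075) = 2.80297 + 0.800826 + 0.508571 + 0.0619920 = 4.17436.
⟨E⟩ = 3.48615, ⟨E²⟩ = 22.1750.
C_V/k_B = (⟨E²⟩ − ⟨E⟩²)/(kT)² = (22.1750 − 12.1532)/13.9876 = 0.7165.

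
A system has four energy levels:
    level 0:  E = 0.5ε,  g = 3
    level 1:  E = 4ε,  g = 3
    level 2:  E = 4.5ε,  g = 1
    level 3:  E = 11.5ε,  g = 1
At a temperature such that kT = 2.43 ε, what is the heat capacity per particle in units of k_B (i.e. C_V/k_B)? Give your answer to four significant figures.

0.4406

Eᵢ/kT = 0.205761, 1.64609, 1.85185, 4.73251.
Z = Σ gᵢe^(−Eᵢ/kT) = 3·e^(−0.205761) + 3·e^(−1.64609) + 1·e^(−1.85185) + 1·e^(−4.73251) = 2.44208 + 0.578407 + 0.156947 + 0.00880434 = 3.18624.
⟨E⟩ = 1.36279 ε, ⟨E²⟩ = 4.45904 ε².
C_V/k_B = (⟨E²⟩ − ⟨E⟩²)/(kT)² = (4.45904 − 1.85720)/5.90490 = 0.4406.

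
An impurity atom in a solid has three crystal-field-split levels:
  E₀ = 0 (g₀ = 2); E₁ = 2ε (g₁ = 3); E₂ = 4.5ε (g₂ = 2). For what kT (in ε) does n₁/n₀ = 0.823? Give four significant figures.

n₁/n₀ = (g₁/g₀) exp[−(E₁−E₀)/kT] = 0.823.
⇒ (E₁−E₀)/kT = ln((3/2)/0.823) = ln(1.82260) = 0.600264.
kT = 2ε / 0.600264 = 3.332 ε.

3.332 ε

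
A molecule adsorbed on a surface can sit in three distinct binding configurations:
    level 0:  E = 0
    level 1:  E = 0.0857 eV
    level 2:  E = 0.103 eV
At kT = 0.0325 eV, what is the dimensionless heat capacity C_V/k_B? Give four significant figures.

0.7425

Eᵢ/kT = 0, 2.63692, 3.16923.
Z = Σ e^(−Eᵢ/kT) = e^(−0) + e^(−2.63692) + e^(−3.16923) = 1.00000 + 0.0715814 + 0.0420360 = 1.11362.
⟨E⟩ = 0.00939659 eV, ⟨E²⟩ = 0.000872550 eV².
C_V/k_B = (⟨E²⟩ − ⟨E⟩²)/(kT)² = (0.000872550 − 0.0000882959)/0.00105625 = 0.7425.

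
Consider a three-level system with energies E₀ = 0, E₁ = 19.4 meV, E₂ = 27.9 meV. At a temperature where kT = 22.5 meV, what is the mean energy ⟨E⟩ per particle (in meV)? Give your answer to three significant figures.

9.50 meV

Eᵢ/kT = 0, 0.86222, 1.2400.
Z = Σ e^(−Eᵢ/kT) = e^(−0) + e^(−0.86222) + e^(−1.2400) = 1.0000 + 0.42222 + 0.28938 = 1.7116.
⟨E⟩ = Σ Eᵢ e^(−Eᵢ/kT) / Z = (0·1.0000 + 19.4·0.42222 + 27.9·0.28938) / 1.7116 = 9.50 meV.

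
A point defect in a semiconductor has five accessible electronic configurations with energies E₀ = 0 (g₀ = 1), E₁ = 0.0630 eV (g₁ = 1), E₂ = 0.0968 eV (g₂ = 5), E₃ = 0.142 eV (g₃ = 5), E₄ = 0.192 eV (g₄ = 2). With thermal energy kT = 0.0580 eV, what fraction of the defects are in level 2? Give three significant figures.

Eᵢ/kT = 0, 1.0862, 1.6690, 2.4483, 3.3103.
Z = Σ gᵢe^(−Eᵢ/kT) = 1·e^(−0) + 1·e^(−1.0862) + 5·e^(−1.6690) + 5·e^(−2.4483) + 2·e^(−3.3103) = 1.0000 + 0.33750 + 0.94218 + 0.43220 + 0.073010 = 2.7849.
P₂ = g₂ e^(−E₂/kT) / Z = 0.94218/2.7849 = 0.338.

0.338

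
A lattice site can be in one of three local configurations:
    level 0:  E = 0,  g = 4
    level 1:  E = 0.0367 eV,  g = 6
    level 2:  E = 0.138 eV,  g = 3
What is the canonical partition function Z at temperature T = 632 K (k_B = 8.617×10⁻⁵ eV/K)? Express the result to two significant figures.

k_BT = 8.617×10⁻⁵ × 632 K = 0.05446 eV.
Eᵢ/kT = 0, 0.6739, 2.534.
Z = Σ gᵢe^(−Eᵢ/kT) = 4·e^(−0) + 6·e^(−0.6739) + 3·e^(−2.534) = 4.000 + 3.058 + 0.2380 = 7.296.

Z = 7.3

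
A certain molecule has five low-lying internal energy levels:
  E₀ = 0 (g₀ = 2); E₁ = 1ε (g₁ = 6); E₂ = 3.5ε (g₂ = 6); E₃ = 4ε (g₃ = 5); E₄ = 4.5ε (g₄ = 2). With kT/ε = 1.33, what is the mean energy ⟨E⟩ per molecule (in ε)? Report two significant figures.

1.0 ε

Eᵢ/kT = 0, 0.7519, 2.632, 3.008, 3.383.
Z = Σ gᵢe^(−Eᵢ/kT) = 2·e^(−0) + 6·e^(−0.7519) + 6·e^(−2.632) + 5·e^(−3.008) + 2·e^(−3.383) = 2.000 + 2.829 + 0.4316 + 0.2470 + 0.06789 = 5.575.
⟨E⟩ = Σ Eᵢ gᵢe^(−Eᵢ/kT) / Z = (0·2.000 + 1·2.829 + 3.5·0.4316 + 4·0.2470 + 4.5·0.06789) / 5.575 = 1.0 ε.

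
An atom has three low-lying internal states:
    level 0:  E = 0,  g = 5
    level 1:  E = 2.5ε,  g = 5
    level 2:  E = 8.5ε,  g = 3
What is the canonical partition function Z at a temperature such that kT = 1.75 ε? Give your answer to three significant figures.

Z = 6.22

Eᵢ/kT = 0, 1.4286, 4.8571.
Z = Σ gᵢe^(−Eᵢ/kT) = 5·e^(−0) + 5·e^(−1.4286) + 3·e^(−4.8571) = 5.0000 + 1.1982 + 0.023319 = 6.2215.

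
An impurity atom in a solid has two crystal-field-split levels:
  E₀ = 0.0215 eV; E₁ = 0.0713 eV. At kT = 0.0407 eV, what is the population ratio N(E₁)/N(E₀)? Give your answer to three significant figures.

0.294

n₁/n₀ = exp[−(E₁−E₀)/kT] = exp(−(0.0498 eV)/(0.0407 eV)) = exp(-1.2236) = 0.294.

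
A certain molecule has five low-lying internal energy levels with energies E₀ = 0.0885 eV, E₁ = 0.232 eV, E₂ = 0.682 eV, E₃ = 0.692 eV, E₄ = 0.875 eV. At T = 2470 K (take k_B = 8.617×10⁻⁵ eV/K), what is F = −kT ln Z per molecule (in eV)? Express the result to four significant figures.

-0.01868 eV

k_BT = 8.617×10⁻⁵ × 2470 K = 0.212840 eV.
Eᵢ/kT = 0.415805, 1.09002, 3.20428, 3.25127, 4.11107.
Z = Σ e^(−Eᵢ/kT) = e^(−0.415805) + e^(−1.09002) + e^(−3.20428) + e^(−3.25127) + e^(−4.11107) = 0.659809 + 0.336210 + 0.0405881 + 0.0387250 + 0.0163902 = 1.09172.
F = −kT ln Z = −0.212840 × ln(1.09172) = −0.212840 × 0.0877544 = -0.01868 eV.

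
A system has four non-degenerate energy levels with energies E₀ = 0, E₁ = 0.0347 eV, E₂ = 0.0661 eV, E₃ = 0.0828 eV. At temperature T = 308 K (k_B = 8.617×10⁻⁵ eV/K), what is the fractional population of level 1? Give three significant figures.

0.194

k_BT = 8.617×10⁻⁵ × 308 K = 0.026540 eV.
Eᵢ/kT = 0, 1.3075, 2.4906, 3.1198.
Z = Σ e^(−Eᵢ/kT) = e^(−0) + e^(−1.3075) + e^(−2.4906) + e^(−3.1198) = 1.0000 + 0.27050 + 0.082860 + 0.044166 = 1.3975.
P₁ = e^(−E₁/kT) / Z = 0.27050/1.3975 = 0.194.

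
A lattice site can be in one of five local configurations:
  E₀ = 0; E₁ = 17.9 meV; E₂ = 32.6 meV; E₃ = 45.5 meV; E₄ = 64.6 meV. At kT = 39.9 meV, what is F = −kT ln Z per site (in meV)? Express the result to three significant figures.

Eᵢ/kT = 0, 0.44862, 0.81704, 1.1404, 1.6190.
Z = Σ e^(−Eᵢ/kT) = e^(−0) + e^(−0.44862) + e^(−0.81704) + e^(−1.1404) + e^(−1.6190) = 1.0000 + 0.63851 + 0.44174 + 0.31969 + 0.19810 = 2.5980.
F = −kT ln Z = −39.9 × ln(2.5980) = −39.9 × 0.95474 = -38.1 meV.

-38.1 meV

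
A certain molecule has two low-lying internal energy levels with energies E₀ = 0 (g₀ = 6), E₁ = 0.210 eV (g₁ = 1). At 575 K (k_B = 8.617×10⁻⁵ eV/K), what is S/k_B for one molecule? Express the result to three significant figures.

k_BT = 8.617×10⁻⁵ × 575 K = 0.049548 eV.
Eᵢ/kT = 0, 4.2383.
Z = Σ gᵢe^(−Eᵢ/kT) = 6·e^(−0) + 1·e^(−4.2383) = 6.0000 + 0.014432 = 6.0144.
⟨E⟩ = Σ EᵢPᵢ = 0.00050391 eV.
S/k_B = ln Z + ⟨E⟩/kT = ln(6.0144) + 0.00050391/0.049548 = 1.7942 + 0.010170 = 1.80.

1.80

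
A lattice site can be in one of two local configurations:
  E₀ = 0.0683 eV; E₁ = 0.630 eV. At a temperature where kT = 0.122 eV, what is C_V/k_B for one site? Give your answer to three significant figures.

0.208

Eᵢ/kT = 0.55984, 5.1639.
Z = Σ e^(−Eᵢ/kT) = e^(−0.55984) + e^(−5.1639) = 0.57130 + 0.0057194 = 0.57702.
⟨E⟩ = 0.073867 eV, ⟨E²⟩ = 0.0085527 eV².
C_V/k_B = (⟨E²⟩ − ⟨E⟩²)/(kT)² = (0.0085527 − 0.0054563)/0.014884 = 0.208.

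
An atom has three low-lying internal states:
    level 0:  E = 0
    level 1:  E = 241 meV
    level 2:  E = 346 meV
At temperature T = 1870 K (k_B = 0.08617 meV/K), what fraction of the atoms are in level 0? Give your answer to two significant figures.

0.75

k_BT = 0.08617 × 1870 K = 161.1 meV.
Eᵢ/kT = 0, 1.496, 2.148.
Z = Σ e^(−Eᵢ/kT) = e^(−0) + e^(−1.496) + e^(−2.148) = 1.000 + 0.2240 + 0.1167 = 1.341.
P₀ = e^(−E₀/kT) / Z = 1.000/1.341 = 0.75.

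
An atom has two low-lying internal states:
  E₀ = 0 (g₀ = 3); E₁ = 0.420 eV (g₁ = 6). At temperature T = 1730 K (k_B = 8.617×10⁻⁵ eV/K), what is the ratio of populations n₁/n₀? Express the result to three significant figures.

k_BT = 8.617×10⁻⁵ × 1730 K = 0.14907 eV.
n₁/n₀ = (g₁/g₀) exp[−(E₁−E₀)/kT] = (6/3) × exp(−(0.420 eV)/(0.14907 eV)) = (6/3) × exp(-2.8175) = 0.120.

0.120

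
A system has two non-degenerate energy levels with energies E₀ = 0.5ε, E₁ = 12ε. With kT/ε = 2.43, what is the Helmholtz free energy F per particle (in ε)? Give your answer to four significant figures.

Eᵢ/kT = 0.205761, 4.93827.
Z = Σ e^(−Eᵢ/kT) = e^(−0.205761) + e^(−4.93827) = 0.814028 + 0.00716699 = 0.821195.
F = −kT ln Z = −2.43 × ln(0.821195) = −2.43 × -0.196995 = 0.4787 ε.

0.4787 ε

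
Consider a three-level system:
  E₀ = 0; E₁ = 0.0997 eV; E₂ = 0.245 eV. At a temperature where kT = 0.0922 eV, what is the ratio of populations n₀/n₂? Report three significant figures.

14.3

n₀/n₂ = exp[−(E₀−E₂)/kT] = exp(−(-0.245 eV)/(0.0922 eV)) = exp(2.6573) = 14.3.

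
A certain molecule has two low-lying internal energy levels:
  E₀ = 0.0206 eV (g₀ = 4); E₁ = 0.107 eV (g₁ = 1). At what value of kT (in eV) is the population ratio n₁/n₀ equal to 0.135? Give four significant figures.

0.1402 eV

n₁/n₀ = (g₁/g₀) exp[−(E₁−E₀)/kT] = 0.135.
⇒ (E₁−E₀)/kT = ln((1/4)/0.135) = ln(1.85185) = 0.616185.
kT = 0.0864 eV / 0.616185 = 0.1402 eV.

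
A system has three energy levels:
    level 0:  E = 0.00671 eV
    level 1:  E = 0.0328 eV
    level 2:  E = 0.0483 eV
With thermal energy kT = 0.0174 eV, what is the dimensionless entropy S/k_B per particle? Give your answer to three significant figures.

Eᵢ/kT = 0.38563, 1.8851, 2.7759.
Z = Σ e^(−Eᵢ/kT) = e^(−0.38563) + e^(−1.8851) + e^(−2.7759) = 0.68002 + 0.15181 + 0.062293 = 0.89412.
⟨E⟩ = Σ EᵢPᵢ = 0.014037 eV.
S/k_B = ln Z + ⟨E⟩/kT = ln(0.89412) + 0.014037/0.0174 = -0.11192 + 0.80672 = 0.695.

0.695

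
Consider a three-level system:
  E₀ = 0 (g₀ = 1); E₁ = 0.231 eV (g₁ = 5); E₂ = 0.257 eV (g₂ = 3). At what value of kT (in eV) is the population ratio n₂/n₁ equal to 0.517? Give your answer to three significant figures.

n₂/n₁ = (g₂/g₁) exp[−(E₂−E₁)/kT] = 0.517.
⇒ (E₂−E₁)/kT = ln((3/5)/0.517) = ln(1.1605) = 0.14885.
kT = 0.026 eV / 0.14885 = 0.175 eV.

0.175 eV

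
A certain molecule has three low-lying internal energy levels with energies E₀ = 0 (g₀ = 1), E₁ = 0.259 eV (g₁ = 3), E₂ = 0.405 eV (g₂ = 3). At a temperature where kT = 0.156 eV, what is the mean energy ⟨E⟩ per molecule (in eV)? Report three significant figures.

Eᵢ/kT = 0, 1.6603, 2.5962.
Z = Σ gᵢe^(−Eᵢ/kT) = 1·e^(−0) + 3·e^(−1.6603) + 3·e^(−2.5962) = 1.0000 + 0.57025 + 0.22367 = 1.7939.
⟨E⟩ = Σ Eᵢ gᵢe^(−Eᵢ/kT) / Z = (0·1.0000 + 0.259·0.57025 + 0.405·0.22367) / 1.7939 = 0.133 eV.

0.133 eV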